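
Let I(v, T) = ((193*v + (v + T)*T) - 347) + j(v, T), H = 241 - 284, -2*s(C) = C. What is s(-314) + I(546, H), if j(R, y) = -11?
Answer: 83548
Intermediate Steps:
s(C) = -C/2
H = -43
I(v, T) = -358 + 193*v + T*(T + v) (I(v, T) = ((193*v + (v + T)*T) - 347) - 11 = ((193*v + (T + v)*T) - 347) - 11 = ((193*v + T*(T + v)) - 347) - 11 = (-347 + 193*v + T*(T + v)) - 11 = -358 + 193*v + T*(T + v))
s(-314) + I(546, H) = -½*(-314) + (-358 + (-43)² + 193*546 - 43*546) = 157 + (-358 + 1849 + 105378 - 23478) = 157 + 83391 = 83548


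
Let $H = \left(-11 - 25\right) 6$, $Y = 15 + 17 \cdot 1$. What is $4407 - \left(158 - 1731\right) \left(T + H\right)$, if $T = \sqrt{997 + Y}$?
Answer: $-335361 + 11011 \sqrt{21} \approx -2.849 \cdot 10^{5}$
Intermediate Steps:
$Y = 32$ ($Y = 15 + 17 = 32$)
$H = -216$ ($H = \left(-36\right) 6 = -216$)
$T = 7 \sqrt{21}$ ($T = \sqrt{997 + 32} = \sqrt{1029} = 7 \sqrt{21} \approx 32.078$)
$4407 - \left(158 - 1731\right) \left(T + H\right) = 4407 - \left(158 - 1731\right) \left(7 \sqrt{21} - 216\right) = 4407 - - 1573 \left(-216 + 7 \sqrt{21}\right) = 4407 - \left(339768 - 11011 \sqrt{21}\right) = -335361 + 11011 \sqrt{21}$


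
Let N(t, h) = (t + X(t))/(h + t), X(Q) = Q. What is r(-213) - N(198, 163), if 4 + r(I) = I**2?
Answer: 16376369/361 ≈ 45364.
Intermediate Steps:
r(I) = -4 + I**2
N(t, h) = 2*t/(h + t) (N(t, h) = (t + t)/(h + t) = (2*t)/(h + t) = 2*t/(h + t))
r(-213) - N(198, 163) = (-4 + (-213)**2) - 2*198/(163 + 198) = (-4 + 45369) - 2*198/361 = 45365 - 2*198/361 = 45365 - 1*396/361 = 45365 - 396/361 = 16376369/361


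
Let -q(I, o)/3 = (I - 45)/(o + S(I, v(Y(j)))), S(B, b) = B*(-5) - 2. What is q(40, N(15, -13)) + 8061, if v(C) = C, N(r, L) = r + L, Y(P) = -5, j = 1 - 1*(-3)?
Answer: 322437/40 ≈ 8060.9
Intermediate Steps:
j = 4 (j = 1 + 3 = 4)
N(r, L) = L + r
S(B, b) = -2 - 5*B (S(B, b) = -5*B - 2 = -2 - 5*B)
q(I, o) = -3*(-45 + I)/(-2 + o - 5*I) (q(I, o) = -3*(I - 45)/(o + (-2 - 5*I)) = -3*(-45 + I)/(-2 + o - 5*I))
q(40, N(15, -13)) + 8061 = 3*(-45 + 40)/(2 - (-13 + 15) + 5*40) + 8061 = 3*(-5)/(2 - 1*2 + 200) + 8061 = 3*(-5)/(2 - 2 + 200) + 8061 = 3*(-5)/200 + 8061 = 3*(1/200)*(-5) + 8061 = -3/40 + 8061 = 322437/40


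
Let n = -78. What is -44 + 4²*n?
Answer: -1292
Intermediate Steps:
-44 + 4²*n = -44 + 4²*(-78) = -44 + 16*(-78) = -44 - 1248 = -1292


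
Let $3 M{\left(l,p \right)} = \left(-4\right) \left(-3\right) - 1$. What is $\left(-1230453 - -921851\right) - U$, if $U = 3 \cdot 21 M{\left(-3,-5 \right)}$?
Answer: $-308833$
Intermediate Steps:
$M{\left(l,p \right)} = \frac{11}{3}$ ($M{\left(l,p \right)} = \frac{\left(-4\right) \left(-3\right) - 1}{3} = \frac{12 - 1}{3} = \frac{1}{3} \cdot 11 = \frac{11}{3}$)
$U = 231$ ($U = 3 \cdot 21 \cdot \frac{11}{3} = 63 \cdot \frac{11}{3} = 231$)
$\left(-1230453 - -921851\right) - U = \left(-1230453 - -921851\right) - 231 = \left(-1230453 + 921851\right) - 231 = -308602 - 231 = -308833$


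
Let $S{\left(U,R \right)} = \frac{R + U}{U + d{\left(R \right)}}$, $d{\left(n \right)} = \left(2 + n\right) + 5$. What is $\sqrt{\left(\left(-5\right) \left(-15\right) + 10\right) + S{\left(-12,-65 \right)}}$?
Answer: $\frac{\sqrt{8610}}{10} \approx 9.279$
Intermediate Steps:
$d{\left(n \right)} = 7 + n$
$S{\left(U,R \right)} = \frac{R + U}{7 + R + U}$ ($S{\left(U,R \right)} = \frac{R + U}{U + \left(7 + R\right)} = \frac{R + U}{7 + R + U}$)
$\sqrt{\left(\left(-5\right) \left(-15\right) + 10\right) + S{\left(-12,-65 \right)}} = \sqrt{\left(\left(-5\right) \left(-15\right) + 10\right) + \frac{-65 - 12}{7 - 65 - 12}} = \sqrt{\left(75 + 10\right) + \frac{1}{-70} \left(-77\right)} = \sqrt{85 - - \frac{11}{10}} = \sqrt{85 + \frac{11}{10}} = \sqrt{\frac{861}{10}} = \frac{\sqrt{8610}}{10}$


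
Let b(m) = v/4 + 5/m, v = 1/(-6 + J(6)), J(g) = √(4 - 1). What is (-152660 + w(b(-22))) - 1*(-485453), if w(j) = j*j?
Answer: 1932862177/5808 + √3/242 ≈ 3.3279e+5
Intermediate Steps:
J(g) = √3
v = 1/(-6 + √3) ≈ -0.23430
b(m) = -1/22 + 5/m - √3/132 (b(m) = (-2/11 - √3/33)/4 + 5/m = (-2/11 - √3/33)*(¼) + 5/m = (-1/22 - √3/132) + 5/m = -1/22 + 5/m - √3/132)
w(j) = j²
(-152660 + w(b(-22))) - 1*(-485453) = (-152660 + ((¼)*(120 - 1*(-22) - 20*√3)/(-22*(6 - √3)))²) - 1*(-485453) = (-152660 + ((¼)*(-1/22)*(120 + 22 - 20*√3)/(6 - √3))²) + 485453 = (-152660 + ((¼)*(-1/22)*(142 - 20*√3)/(6 - √3))²) + 485453 = (-152660 + (-(142 - 20*√3)/(88*(6 - √3)))²) + 485453 = (-152660 + (142 - 20*√3)²/(7744*(6 - √3)²)) + 485453 = 332793 + (142 - 20*√3)²/(7744*(6 - √3)²)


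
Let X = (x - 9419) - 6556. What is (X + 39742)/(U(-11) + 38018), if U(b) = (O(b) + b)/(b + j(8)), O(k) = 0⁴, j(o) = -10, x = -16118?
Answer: 160629/798389 ≈ 0.20119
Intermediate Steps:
O(k) = 0
U(b) = b/(-10 + b) (U(b) = (0 + b)/(b - 10) = b/(-10 + b))
X = -32093 (X = (-16118 - 9419) - 6556 = -25537 - 6556 = -32093)
(X + 39742)/(U(-11) + 38018) = (-32093 + 39742)/(-11/(-10 - 11) + 38018) = 7649/(-11/(-21) + 38018) = 7649/(-11*(-1/21) + 38018) = 7649/(11/21 + 38018) = 7649/(798389/21) = 7649*(21/798389) = 160629/798389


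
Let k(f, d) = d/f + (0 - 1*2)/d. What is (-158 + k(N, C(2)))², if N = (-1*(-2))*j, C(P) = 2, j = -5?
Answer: 633616/25 ≈ 25345.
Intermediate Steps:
N = -10 (N = -1*(-2)*(-5) = 2*(-5) = -10)
k(f, d) = -2/d + d/f (k(f, d) = d/f + (0 - 2)/d = d/f - 2/d = -2/d + d/f)
(-158 + k(N, C(2)))² = (-158 + (-2/2 + 2/(-10)))² = (-158 + (-2*½ + 2*(-⅒)))² = (-158 + (-1 - ⅕))² = (-158 - 6/5)² = (-796/5)² = 633616/25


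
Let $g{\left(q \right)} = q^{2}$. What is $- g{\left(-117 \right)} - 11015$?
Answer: $-24704$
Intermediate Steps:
$- g{\left(-117 \right)} - 11015 = - \left(-117\right)^{2} - 11015 = \left(-1\right) 13689 - 11015 = -13689 - 11015 = -24704$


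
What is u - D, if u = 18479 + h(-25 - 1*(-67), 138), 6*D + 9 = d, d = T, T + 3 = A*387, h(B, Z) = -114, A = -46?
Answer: 21334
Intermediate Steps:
T = -17805 (T = -3 - 46*387 = -3 - 17802 = -17805)
d = -17805
D = -2969 (D = -3/2 + (1/6)*(-17805) = -3/2 - 5935/2 = -2969)
u = 18365 (u = 18479 - 114 = 18365)
u - D = 18365 - 1*(-2969) = 18365 + 2969 = 21334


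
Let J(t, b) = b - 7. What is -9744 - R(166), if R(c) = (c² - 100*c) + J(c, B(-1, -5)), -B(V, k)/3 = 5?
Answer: -20678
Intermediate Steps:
B(V, k) = -15 (B(V, k) = -3*5 = -15)
J(t, b) = -7 + b
R(c) = -22 + c² - 100*c (R(c) = (c² - 100*c) + (-7 - 15) = (c² - 100*c) - 22 = -22 + c² - 100*c)
-9744 - R(166) = -9744 - (-22 + 166² - 100*166) = -9744 - (-22 + 27556 - 16600) = -9744 - 1*10934 = -9744 - 10934 = -20678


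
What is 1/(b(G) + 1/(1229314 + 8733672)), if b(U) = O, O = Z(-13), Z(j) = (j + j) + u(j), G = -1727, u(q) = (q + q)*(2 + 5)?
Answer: -9962986/2072301087 ≈ -0.0048077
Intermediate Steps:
u(q) = 14*q (u(q) = (2*q)*7 = 14*q)
Z(j) = 16*j (Z(j) = (j + j) + 14*j = 2*j + 14*j = 16*j)
O = -208 (O = 16*(-13) = -208)
b(U) = -208
1/(b(G) + 1/(1229314 + 8733672)) = 1/(-208 + 1/(1229314 + 8733672)) = 1/(-208 + 1/9962986) = 1/(-2072301087/9962986) = -9962986/2072301087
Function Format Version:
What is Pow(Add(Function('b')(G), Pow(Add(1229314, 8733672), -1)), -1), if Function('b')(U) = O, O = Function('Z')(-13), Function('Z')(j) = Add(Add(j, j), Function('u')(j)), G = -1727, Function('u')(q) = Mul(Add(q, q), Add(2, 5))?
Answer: Rational(-9962986, 2072301087) ≈ -0.0048077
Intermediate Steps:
Function('u')(q) = Mul(14, q) (Function('u')(q) = Mul(Mul(2, q), 7) = Mul(14, q))
Function('Z')(j) = Mul(16, j) (Function('Z')(j) = Add(Add(j, j), Mul(14, j)) = Add(Mul(2, j), Mul(14, j)) = Mul(16, j))
O = -208 (O = Mul(16, -13) = -208)
Function('b')(U) = -208
Pow(Add(Function('b')(G), Pow(Add(1229314, 8733672), -1)), -1) = Pow(Add(-208, Pow(Add(1229314, 8733672), -1)), -1) = Pow(Add(-208, Pow(9962986, -1)), -1) = Pow(Add(-208, Rational(1, 9962986)), -1) = Pow(Rational(-2072301087, 9962986), -1) = Rational(-9962986, 2072301087)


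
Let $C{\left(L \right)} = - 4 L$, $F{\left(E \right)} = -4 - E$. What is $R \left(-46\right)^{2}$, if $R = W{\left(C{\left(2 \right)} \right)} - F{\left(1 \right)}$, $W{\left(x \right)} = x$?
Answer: $-6348$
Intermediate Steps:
$R = -3$ ($R = \left(-4\right) 2 - \left(-4 - 1\right) = -8 - \left(-4 - 1\right) = -8 - -5 = -8 + 5 = -3$)
$R \left(-46\right)^{2} = - 3 \left(-46\right)^{2} = \left(-3\right) 2116 = -6348$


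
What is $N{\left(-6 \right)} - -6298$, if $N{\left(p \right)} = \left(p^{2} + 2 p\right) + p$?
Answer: $6316$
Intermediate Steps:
$N{\left(p \right)} = p^{2} + 3 p$
$N{\left(-6 \right)} - -6298 = - 6 \left(3 - 6\right) - -6298 = \left(-6\right) \left(-3\right) + 6298 = 18 + 6298 = 6316$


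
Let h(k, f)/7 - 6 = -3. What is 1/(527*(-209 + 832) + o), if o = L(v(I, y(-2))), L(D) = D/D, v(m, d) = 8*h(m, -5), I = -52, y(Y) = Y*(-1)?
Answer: 1/328322 ≈ 3.0458e-6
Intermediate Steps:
y(Y) = -Y
h(k, f) = 21 (h(k, f) = 42 + 7*(-3) = 42 - 21 = 21)
v(m, d) = 168 (v(m, d) = 8*21 = 168)
L(D) = 1
o = 1
1/(527*(-209 + 832) + o) = 1/(527*(-209 + 832) + 1) = 1/(527*623 + 1) = 1/(328321 + 1) = 1/328322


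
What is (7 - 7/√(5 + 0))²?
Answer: 294/5 - 98*√5/5 ≈ 14.973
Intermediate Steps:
(7 - 7/√(5 + 0))² = (7 - 7*√5/5)²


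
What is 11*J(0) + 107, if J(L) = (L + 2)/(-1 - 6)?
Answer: 727/7 ≈ 103.86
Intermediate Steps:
J(L) = -2/7 - L/7 (J(L) = (2 + L)/(-7) = (2 + L)*(-⅐) = -2/7 - L/7)
11*J(0) + 107 = 11*(-2/7 - ⅐*0) + 107 = 11*(-2/7 + 0) + 107 = 11*(-2/7) + 107 = -22/7 + 107 = 727/7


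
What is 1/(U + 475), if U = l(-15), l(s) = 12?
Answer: 1/487 ≈ 0.0020534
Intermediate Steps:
U = 12
1/(U + 475) = 1/(12 + 475) = 1/487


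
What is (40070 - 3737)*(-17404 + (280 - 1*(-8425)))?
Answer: -316060767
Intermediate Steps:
(40070 - 3737)*(-17404 + (280 - 1*(-8425))) = 36333*(-17404 + (280 + 8425)) = 36333*(-17404 + 8705) = 36333*(-8699) = -316060767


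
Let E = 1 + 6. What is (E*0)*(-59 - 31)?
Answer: 0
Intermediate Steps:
E = 7
(E*0)*(-59 - 31) = (7*0)*(-59 - 31) = 0*(-90) = 0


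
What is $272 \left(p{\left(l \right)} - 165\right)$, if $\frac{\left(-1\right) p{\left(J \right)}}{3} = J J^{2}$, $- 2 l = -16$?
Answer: $-462672$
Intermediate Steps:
$l = 8$ ($l = \left(- \frac{1}{2}\right) \left(-16\right) = 8$)
$p{\left(J \right)} = - 3 J^{3}$ ($p{\left(J \right)} = - 3 J J^{2} = - 3 J^{3}$)
$272 \left(p{\left(l \right)} - 165\right) = 272 \left(- 3 \cdot 8^{3} - 165\right) = 272 \left(\left(-3\right) 512 - 165\right) = 272 \left(-1536 - 165\right) = 272 \left(-1701\right) = -462672$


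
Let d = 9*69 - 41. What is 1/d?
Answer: 1/580 ≈ 0.0017241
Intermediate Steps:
d = 580 (d = 621 - 41 = 580)
1/d = 1/580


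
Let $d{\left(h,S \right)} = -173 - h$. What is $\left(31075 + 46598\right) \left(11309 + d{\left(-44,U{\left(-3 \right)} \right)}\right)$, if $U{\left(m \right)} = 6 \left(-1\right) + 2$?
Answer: $868384140$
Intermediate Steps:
$U{\left(m \right)} = -4$ ($U{\left(m \right)} = -6 + 2 = -4$)
$\left(31075 + 46598\right) \left(11309 + d{\left(-44,U{\left(-3 \right)} \right)}\right) = \left(31075 + 46598\right) \left(11309 - 129\right) = 77673 \left(11309 + \left(-173 + 44\right)\right) = 77673 \left(11309 - 129\right) = 77673 \cdot 11180 = 868384140$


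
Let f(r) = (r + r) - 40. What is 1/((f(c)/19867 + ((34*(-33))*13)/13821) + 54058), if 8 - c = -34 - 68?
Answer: 5383957/291040314324 ≈ 1.8499e-5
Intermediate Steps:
c = 110 (c = 8 - (-34 - 68) = 8 - 1*(-102) = 8 + 102 = 110)
f(r) = -40 + 2*r (f(r) = 2*r - 40 = -40 + 2*r)
1/((f(c)/19867 + ((34*(-33))*13)/13821) + 54058) = 1/(((-40 + 2*110)/19867 + ((34*(-33))*13)/13821) + 54058) = 1/(((-40 + 220)*(1/19867) - 1122*13*(1/13821)) + 54058) = 1/((180*(1/19867) - 14586*1/13821) + 54058) = 1/((180/19867 - 286/271) + 54058) = 1/(-5633182/5383957 + 54058) = 1/(291040314324/5383957) = 5383957/291040314324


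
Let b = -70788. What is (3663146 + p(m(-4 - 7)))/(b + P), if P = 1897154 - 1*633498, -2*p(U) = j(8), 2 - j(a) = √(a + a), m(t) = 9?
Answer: 3663147/1192868 ≈ 3.0709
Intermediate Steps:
j(a) = 2 - √2*√a (j(a) = 2 - √(a + a) = 2 - √(2*a) = 2 - √2*√a)
p(U) = 1 (p(U) = -(2 - √2*√8)/2 = -(2 - √2*2*√2)/2 = -(2 - 4)/2 = -½*(-2) = 1)
P = 1263656 (P = 1897154 - 633498 = 1263656)
(3663146 + p(m(-4 - 7)))/(b + P) = (3663146 + 1)/(-70788 + 1263656) = 3663147/1192868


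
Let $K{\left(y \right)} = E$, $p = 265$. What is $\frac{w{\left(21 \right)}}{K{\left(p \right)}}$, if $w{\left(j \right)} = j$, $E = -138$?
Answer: $- \frac{7}{46} \approx -0.15217$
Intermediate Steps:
$K{\left(y \right)} = -138$
$\frac{w{\left(21 \right)}}{K{\left(p \right)}} = \frac{21}{-138} = 21 \left(- \frac{1}{138}\right) = - \frac{7}{46}$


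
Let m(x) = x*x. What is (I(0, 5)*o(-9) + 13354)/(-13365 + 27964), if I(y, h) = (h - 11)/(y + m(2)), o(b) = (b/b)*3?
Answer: 26699/29198 ≈ 0.91441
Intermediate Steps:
m(x) = x²
o(b) = 3 (o(b) = 1*3 = 3)
I(y, h) = (-11 + h)/(4 + y) (I(y, h) = (h - 11)/(y + 2²) = (-11 + h)/(y + 4) = (-11 + h)/(4 + y))
(I(0, 5)*o(-9) + 13354)/(-13365 + 27964) = (((-11 + 5)/(4 + 0))*3 + 13354)/(-13365 + 27964) = ((-6/4)*3 + 13354)/14599 = (((¼)*(-6))*3 + 13354)*(1/14599) = (-3/2*3 + 13354)*(1/14599) = (-9/2 + 13354)*(1/14599) = (26699/2)*(1/14599) = 26699/29198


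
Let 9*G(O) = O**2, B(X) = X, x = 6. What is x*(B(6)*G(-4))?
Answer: 64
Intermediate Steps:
G(O) = O**2/9
x*(B(6)*G(-4)) = 6*(6*((1/9)*(-4)**2)) = 6*(6*((1/9)*16)) = 6*(6*(16/9)) = 6*(32/3) = 64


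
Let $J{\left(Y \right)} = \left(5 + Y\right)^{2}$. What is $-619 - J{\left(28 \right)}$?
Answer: $-1708$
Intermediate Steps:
$-619 - J{\left(28 \right)} = -619 - \left(5 + 28\right)^{2} = -619 - 33^{2} = -619 - 1089 = -1708$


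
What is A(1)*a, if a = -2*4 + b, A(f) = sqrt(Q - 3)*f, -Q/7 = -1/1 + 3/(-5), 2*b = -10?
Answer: -13*sqrt(205)/5 ≈ -37.226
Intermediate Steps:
b = -5 (b = (1/2)*(-10) = -5)
Q = 56/5 (Q = -7*(-1/1 + 3/(-5)) = -7*(-1*1 + 3*(-1/5)) = -7*(-1 - 3/5) = -7*(-8/5) = 56/5 ≈ 11.200)
A(f) = f*sqrt(205)/5 (A(f) = sqrt(56/5 - 3)*f = sqrt(41/5)*f = (sqrt(205)/5)*f = f*sqrt(205)/5)
a = -13 (a = -2*4 - 5 = -8 - 5 = -13)
A(1)*a = ((1/5)*1*sqrt(205))*(-13) = (sqrt(205)/5)*(-13) = -13*sqrt(205)/5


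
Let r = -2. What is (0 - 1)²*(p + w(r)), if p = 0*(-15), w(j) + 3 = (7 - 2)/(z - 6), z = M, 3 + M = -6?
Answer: -10/3 ≈ -3.3333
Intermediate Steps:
M = -9 (M = -3 - 6 = -9)
z = -9
w(j) = -10/3 (w(j) = -3 + (7 - 2)/(-9 - 6) = -3 + 5/(-15) = -3 + 5*(-1/15) = -3 - ⅓ = -10/3)
p = 0
(0 - 1)²*(p + w(r)) = (0 - 1)²*(0 - 10/3) = (-1)²*(-10/3) = 1*(-10/3) = -10/3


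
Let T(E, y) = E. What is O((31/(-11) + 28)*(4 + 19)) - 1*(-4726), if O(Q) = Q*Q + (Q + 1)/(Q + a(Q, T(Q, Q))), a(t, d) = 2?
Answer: 263146158613/773553 ≈ 3.4018e+5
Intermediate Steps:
O(Q) = Q² + (1 + Q)/(2 + Q) (O(Q) = Q*Q + (Q + 1)/(Q + 2) = Q² + (1 + Q)/(2 + Q))
O((31/(-11) + 28)*(4 + 19)) - 1*(-4726) = (1 + (31/(-11) + 28)*(4 + 19) + ((31/(-11) + 28)*(4 + 19))³ + 2*((31/(-11) + 28)*(4 + 19))²)/(2 + (31/(-11) + 28)*(4 + 19)) - 1*(-4726) = (1 + (31*(-1/11) + 28)*23 + ((31*(-1/11) + 28)*23)³ + 2*((31*(-1/11) + 28)*23)²)/(2 + (31*(-1/11) + 28)*23) + 4726 = (1 + (-31/11 + 28)*23 + ((-31/11 + 28)*23)³ + 2*((-31/11 + 28)*23)²)/(2 + (-31/11 + 28)*23) + 4726 = (1 + (277/11)*23 + ((277/11)*23)³ + 2*((277/11)*23)²)/(2 + (277/11)*23) + 4726 = (1 + 6371/11 + (6371/11)³ + 2*(6371/11)²)/(2 + 6371/11) + 4726 = (1 + 6371/11 + 258596602811/1331 + 2*(40589641/121))/(6393/11) + 4726 = 11*(1 + 6371/11 + 258596602811/1331 + 81179282/121)/6393 + 4726 = (11/6393)*(259490347135/1331) + 4726 = 259490347135/773553 + 4726 = 263146158613/773553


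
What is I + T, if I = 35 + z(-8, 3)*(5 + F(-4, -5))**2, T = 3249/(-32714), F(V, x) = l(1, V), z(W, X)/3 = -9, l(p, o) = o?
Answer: 258463/32714 ≈ 7.9007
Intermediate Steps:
z(W, X) = -27 (z(W, X) = 3*(-9) = -27)
F(V, x) = V
T = -3249/32714 (T = 3249*(-1/32714) = -3249/32714 ≈ -0.099315)
I = 8 (I = 35 - 27*(5 - 4)**2 = 35 - 27*1**2 = 35 - 27*1 = 35 - 27 = 8)
I + T = 8 - 3249/32714 = 258463/32714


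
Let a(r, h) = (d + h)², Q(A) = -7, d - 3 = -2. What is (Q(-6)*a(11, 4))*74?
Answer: -12950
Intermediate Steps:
d = 1 (d = 3 - 2 = 1)
a(r, h) = (1 + h)²
(Q(-6)*a(11, 4))*74 = -7*(1 + 4)²*74 = -7*5²*74 = -7*25*74 = -175*74 = -12950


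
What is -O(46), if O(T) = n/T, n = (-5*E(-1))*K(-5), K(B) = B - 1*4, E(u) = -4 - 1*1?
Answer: 225/46 ≈ 4.8913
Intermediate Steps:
E(u) = -5 (E(u) = -4 - 1 = -5)
K(B) = -4 + B (K(B) = B - 4 = -4 + B)
n = -225 (n = (-5*(-5))*(-4 - 5) = 25*(-9) = -225)
O(T) = -225/T
-O(46) = -(-225)/46 = -1*(-225/46) = 225/46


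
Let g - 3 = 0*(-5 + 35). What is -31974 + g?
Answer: -31971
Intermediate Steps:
g = 3 (g = 3 + 0*(-5 + 35) = 3 + 0*30 = 3 + 0 = 3)
-31974 + g = -31974 + 3 = -31971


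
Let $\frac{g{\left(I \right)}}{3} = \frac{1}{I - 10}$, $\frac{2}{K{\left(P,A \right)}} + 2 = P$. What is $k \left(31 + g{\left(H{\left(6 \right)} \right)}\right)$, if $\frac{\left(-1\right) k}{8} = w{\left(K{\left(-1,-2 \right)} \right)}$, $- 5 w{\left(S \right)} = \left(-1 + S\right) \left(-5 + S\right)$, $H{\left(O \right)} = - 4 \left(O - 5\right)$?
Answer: $\frac{29308}{63} \approx 465.21$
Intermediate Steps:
$K{\left(P,A \right)} = \frac{2}{-2 + P}$
$H{\left(O \right)} = 20 - 4 O$ ($H{\left(O \right)} = - 4 \left(-5 + O\right) = 20 - 4 O$)
$g{\left(I \right)} = \frac{3}{-10 + I}$ ($g{\left(I \right)} = \frac{3}{I - 10} = \frac{3}{-10 + I}$)
$w{\left(S \right)} = - \frac{\left(-1 + S\right) \left(-5 + S\right)}{5}$
$k = \frac{136}{9}$ ($k = - 8 \left(-1 - \frac{\left(\frac{2}{-2 - 1}\right)^{2}}{5} + \frac{6 \frac{2}{-2 - 1}}{5}\right) = - 8 \left(-1 - \frac{\left(\frac{2}{-3}\right)^{2}}{5} + \frac{6 \frac{2}{-3}}{5}\right) = - 8 \left(-1 - \frac{\left(2 \left(- \frac{1}{3}\right)\right)^{2}}{5} + \frac{6 \cdot 2 \left(- \frac{1}{3}\right)}{5}\right) = - 8 \left(-1 - \frac{\left(- \frac{2}{3}\right)^{2}}{5} + \frac{6}{5} \left(- \frac{2}{3}\right)\right) = - 8 \left(-1 - \frac{4}{45} - \frac{4}{5}\right) = \left(-8\right) \left(- \frac{17}{9}\right) = \frac{136}{9} \approx 15.111$)
$k \left(31 + g{\left(H{\left(6 \right)} \right)}\right) = \frac{136 \left(31 + \frac{3}{-10 + \left(20 - 24\right)}\right)}{9} = \frac{136 \left(31 + \frac{3}{-10 - 4}\right)}{9} = \frac{136 \left(31 + \frac{3}{-14}\right)}{9} = \frac{136 \left(31 + 3 \left(- \frac{1}{14}\right)\right)}{9} = \frac{136 \left(31 - \frac{3}{14}\right)}{9} = \frac{136}{9} \cdot \frac{431}{14} = \frac{29308}{63}$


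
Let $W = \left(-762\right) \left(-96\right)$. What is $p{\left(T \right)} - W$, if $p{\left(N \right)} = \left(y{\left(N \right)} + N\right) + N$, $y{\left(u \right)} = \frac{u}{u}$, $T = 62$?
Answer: $-73027$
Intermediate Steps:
$y{\left(u \right)} = 1$
$p{\left(N \right)} = 1 + 2 N$ ($p{\left(N \right)} = \left(1 + N\right) + N = 1 + 2 N$)
$W = 73152$
$p{\left(T \right)} - W = \left(1 + 2 \cdot 62\right) - 73152 = \left(1 + 124\right) - 73152 = 125 - 73152 = -73027$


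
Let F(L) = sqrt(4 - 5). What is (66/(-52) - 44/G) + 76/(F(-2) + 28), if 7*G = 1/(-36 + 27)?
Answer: 56605943/20410 - 76*I/785 ≈ 2773.4 - 0.096815*I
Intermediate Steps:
F(L) = I (F(L) = sqrt(-1) = I)
G = -1/63 (G = 1/(7*(-36 + 27)) = (1/7)/(-9) = (1/7)*(-1/9) = -1/63 ≈ -0.015873)
(66/(-52) - 44/G) + 76/(F(-2) + 28) = (66/(-52) - 44/(-1/63)) + 76/(I + 28) = (66*(-1/52) - 44*(-63)) + 76/(28 + I) = (-33/26 + 2772) + 76*((28 - I)/785) = 72039/26 + 76*(28 - I)/785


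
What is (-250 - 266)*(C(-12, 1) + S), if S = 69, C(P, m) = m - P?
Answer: -42312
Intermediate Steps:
(-250 - 266)*(C(-12, 1) + S) = (-250 - 266)*((1 - 1*(-12)) + 69) = -516*((1 + 12) + 69) = -516*(13 + 69) = -516*82 = -42312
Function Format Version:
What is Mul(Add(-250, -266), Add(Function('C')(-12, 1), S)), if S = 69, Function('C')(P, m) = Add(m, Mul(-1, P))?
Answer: -42312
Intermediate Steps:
Mul(Add(-250, -266), Add(Function('C')(-12, 1), S)) = Mul(Add(-250, -266), Add(Add(1, Mul(-1, -12)), 69)) = Mul(-516, Add(Add(1, 12), 69)) = Mul(-516, Add(13, 69)) = Mul(-516, 82) = -42312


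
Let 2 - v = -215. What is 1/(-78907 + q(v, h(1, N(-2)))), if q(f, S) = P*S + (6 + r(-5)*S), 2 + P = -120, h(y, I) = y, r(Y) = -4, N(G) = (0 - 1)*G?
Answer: -1/79027 ≈ -1.2654e-5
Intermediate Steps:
N(G) = -G
P = -122 (P = -2 - 120 = -122)
v = 217 (v = 2 - 1*(-215) = 2 + 215 = 217)
q(f, S) = 6 - 126*S (q(f, S) = -122*S + (6 - 4*S) = 6 - 126*S)
1/(-78907 + q(v, h(1, N(-2)))) = 1/(-78907 + (6 - 126*1)) = 1/(-78907 + (6 - 126)) = 1/(-78907 - 120) = 1/(-79027) = -1/79027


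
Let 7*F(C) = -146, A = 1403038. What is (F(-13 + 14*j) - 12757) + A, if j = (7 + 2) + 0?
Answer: 9731821/7 ≈ 1.3903e+6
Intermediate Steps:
j = 9 (j = 9 + 0 = 9)
F(C) = -146/7 (F(C) = (1/7)*(-146) = -146/7)
(F(-13 + 14*j) - 12757) + A = (-146/7 - 12757) + 1403038 = -89445/7 + 1403038 = 9731821/7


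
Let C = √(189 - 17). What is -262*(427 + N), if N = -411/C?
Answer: -111874 + 53841*√43/43 ≈ -1.0366e+5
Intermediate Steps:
C = 2*√43 (C = √172 = 2*√43 ≈ 13.115)
N = -411*√43/86 ≈ -31.338
-262*(427 + N) = -262*(427 - 411*√43/86) = -111874 + 53841*√43/43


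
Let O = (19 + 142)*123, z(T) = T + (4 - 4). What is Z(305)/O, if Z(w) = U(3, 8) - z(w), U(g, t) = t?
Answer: -99/6601 ≈ -0.014998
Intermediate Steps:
z(T) = T (z(T) = T + 0 = T)
Z(w) = 8 - w
O = 19803 (O = 161*123 = 19803)
Z(305)/O = (8 - 1*305)/19803 = (8 - 305)*(1/19803) = -297*1/19803 = -99/6601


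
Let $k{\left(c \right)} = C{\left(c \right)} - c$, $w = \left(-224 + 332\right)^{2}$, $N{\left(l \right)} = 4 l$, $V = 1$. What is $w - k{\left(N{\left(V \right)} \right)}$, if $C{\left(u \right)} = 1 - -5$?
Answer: $11662$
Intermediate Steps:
$C{\left(u \right)} = 6$ ($C{\left(u \right)} = 1 + 5 = 6$)
$w = 11664$ ($w = 108^{2} = 11664$)
$k{\left(c \right)} = 6 - c$
$w - k{\left(N{\left(V \right)} \right)} = 11664 - \left(6 - 4 \cdot 1\right) = 11664 - \left(6 - 4\right) = 11664 - 2 = 11662$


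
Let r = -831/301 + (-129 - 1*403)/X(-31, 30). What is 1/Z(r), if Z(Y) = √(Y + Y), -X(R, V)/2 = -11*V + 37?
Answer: -I*√57069513914/647098 ≈ -0.36917*I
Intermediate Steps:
X(R, V) = -74 + 22*V (X(R, V) = -2*(-11*V + 37) = -2*(37 - 11*V) = -74 + 22*V)
r = -323549/88193 (r = -831/301 + (-129 - 1*403)/(-74 + 22*30) = -831*1/301 + (-129 - 403)/(-74 + 660) = -831/301 - 532/586 = -831/301 - 532*1/586 = -831/301 - 266/293 = -323549/88193 ≈ -3.6686)
Z(Y) = √2*√Y (Z(Y) = √(2*Y) = √2*√Y)
1/Z(r) = 1/(√2*√(-323549/88193)) = 1/(√2*(I*√28534756957/88193)) = 1/(I*√57069513914/88193) = -I*√57069513914/647098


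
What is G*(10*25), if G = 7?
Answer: 1750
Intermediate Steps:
G*(10*25) = 7*(10*25) = 7*250 = 1750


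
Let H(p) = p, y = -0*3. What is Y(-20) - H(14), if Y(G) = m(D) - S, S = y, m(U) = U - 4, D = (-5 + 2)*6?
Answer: -36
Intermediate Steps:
D = -18 (D = -3*6 = -18)
m(U) = -4 + U
y = 0 (y = -1*0 = 0)
S = 0
Y(G) = -22 (Y(G) = (-4 - 18) - 1*0 = -22 + 0 = -22)
Y(-20) - H(14) = -22 - 1*14 = -22 - 14 = -36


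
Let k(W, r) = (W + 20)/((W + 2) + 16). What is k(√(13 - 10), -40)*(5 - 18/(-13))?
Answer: 9877/1391 - 166*√3/4173 ≈ 7.0317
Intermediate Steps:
k(W, r) = (20 + W)/(18 + W) (k(W, r) = (20 + W)/((2 + W) + 16) = (20 + W)/(18 + W))
k(√(13 - 10), -40)*(5 - 18/(-13)) = ((20 + √(13 - 10))/(18 + √(13 - 10)))*(5 - 18/(-13)) = ((20 + √3)/(18 + √3))*(5 - 18*(-1/13)) = ((20 + √3)/(18 + √3))*(5 + 18/13) = ((20 + √3)/(18 + √3))*(83/13) = 83*(20 + √3)/(13*(18 + √3))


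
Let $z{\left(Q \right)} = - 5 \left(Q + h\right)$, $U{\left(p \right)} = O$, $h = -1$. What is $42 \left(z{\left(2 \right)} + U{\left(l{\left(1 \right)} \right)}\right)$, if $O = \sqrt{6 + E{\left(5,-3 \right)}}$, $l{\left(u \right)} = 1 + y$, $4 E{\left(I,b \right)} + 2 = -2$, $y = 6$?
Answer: $-210 + 42 \sqrt{5} \approx -116.09$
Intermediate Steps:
$E{\left(I,b \right)} = -1$ ($E{\left(I,b \right)} = - \frac{1}{2} + \frac{1}{4} \left(-2\right) = - \frac{1}{2} - \frac{1}{2} = -1$)
$l{\left(u \right)} = 7$ ($l{\left(u \right)} = 1 + 6 = 7$)
$O = \sqrt{5}$ ($O = \sqrt{6 - 1} = \sqrt{5} \approx 2.2361$)
$U{\left(p \right)} = \sqrt{5}$
$z{\left(Q \right)} = 5 - 5 Q$ ($z{\left(Q \right)} = - 5 \left(Q - 1\right) = - 5 \left(-1 + Q\right) = 5 - 5 Q$)
$42 \left(z{\left(2 \right)} + U{\left(l{\left(1 \right)} \right)}\right) = 42 \left(\left(5 - 10\right) + \sqrt{5}\right) = 42 \left(-5 + \sqrt{5}\right) = -210 + 42 \sqrt{5}$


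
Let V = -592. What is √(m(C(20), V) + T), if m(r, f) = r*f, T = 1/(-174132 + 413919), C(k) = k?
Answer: I*√75641557258797/79929 ≈ 108.81*I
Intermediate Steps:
T = 1/239787 ≈ 4.1704e-6
m(r, f) = f*r
√(m(C(20), V) + T) = √(-592*20 + 1/239787) = √(-11840 + 1/239787) = √(-2839078079/239787) = I*√75641557258797/79929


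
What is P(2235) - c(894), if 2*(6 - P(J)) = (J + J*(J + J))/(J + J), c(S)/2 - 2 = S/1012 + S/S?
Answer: -1132951/1012 ≈ -1119.5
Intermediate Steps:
c(S) = 6 + S/506 (c(S) = 4 + 2*(S/1012 + S/S) = 4 + 2*(S*(1/1012) + 1) = 4 + 2*(S/1012 + 1) = 4 + 2*(1 + S/1012) = 4 + (2 + S/506) = 6 + S/506)
P(J) = 6 - (J + 2*J²)/(4*J) (P(J) = 6 - (J + J*(J + J))/(2*(J + J)) = 6 - (J + J*(2*J))/(2*(2*J)) = 6 - (J + 2*J²)*1/(2*J)/2 = 6 - (J + 2*J²)/(4*J))
P(2235) - c(894) = (23/4 - ½*2235) - (6 + (1/506)*894) = (23/4 - 2235/2) - (6 + 447/253) = -4447/4 - 1*1965/253 = -4447/4 - 1965/253 = -1132951/1012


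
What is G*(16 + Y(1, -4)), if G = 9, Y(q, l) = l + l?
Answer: 72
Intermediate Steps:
Y(q, l) = 2*l
G*(16 + Y(1, -4)) = 9*(16 + 2*(-4)) = 9*(16 - 8) = 9*8 = 72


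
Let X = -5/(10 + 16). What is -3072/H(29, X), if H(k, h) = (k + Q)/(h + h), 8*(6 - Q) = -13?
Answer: 122880/3809 ≈ 32.260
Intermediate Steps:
Q = 61/8 (Q = 6 - 1/8*(-13) = 6 + 13/8 = 61/8 ≈ 7.6250)
X = -5/26 ≈ -0.19231
H(k, h) = (61/8 + k)/(2*h) (H(k, h) = (k + 61/8)/(h + h) = (61/8 + k)/((2*h)) = (61/8 + k)*(1/(2*h)) = (61/8 + k)/(2*h))
-3072/H(29, X) = -3072*(-40/(13*(61 + 8*29))) = -3072*(-40/(13*(61 + 232))) = -3072/((1/16)*(-26/5)*293) = -3072/(-3809/40) = -3072*(-40/3809) = 122880/3809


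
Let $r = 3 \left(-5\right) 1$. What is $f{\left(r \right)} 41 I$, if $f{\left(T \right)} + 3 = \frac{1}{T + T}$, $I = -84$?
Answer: $\frac{52234}{5} \approx 10447.0$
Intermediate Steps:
$r = -15$ ($r = \left(-15\right) 1 = -15$)
$f{\left(T \right)} = -3 + \frac{1}{2 T}$ ($f{\left(T \right)} = -3 + \frac{1}{T + T} = -3 + \frac{1}{2 T}$)
$f{\left(r \right)} 41 I = \left(-3 + \frac{1}{2 \left(-15\right)}\right) 41 \left(-84\right) = \left(-3 + \frac{1}{2} \left(- \frac{1}{15}\right)\right) 41 \left(-84\right) = \left(-3 - \frac{1}{30}\right) 41 \left(-84\right) = \left(- \frac{91}{30}\right) 41 \left(-84\right) = \left(- \frac{3731}{30}\right) \left(-84\right) = \frac{52234}{5}$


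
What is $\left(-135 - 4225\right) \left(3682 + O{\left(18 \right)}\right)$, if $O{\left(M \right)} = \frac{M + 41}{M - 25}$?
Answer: $- \frac{112117400}{7} \approx -1.6017 \cdot 10^{7}$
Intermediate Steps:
$O{\left(M \right)} = \frac{41 + M}{-25 + M}$
$\left(-135 - 4225\right) \left(3682 + O{\left(18 \right)}\right) = \left(-135 - 4225\right) \left(3682 + \frac{41 + 18}{-25 + 18}\right) = - 4360 \left(3682 + \frac{1}{-7} \cdot 59\right) = - 4360 \left(3682 - \frac{59}{7}\right) = \left(-4360\right) \frac{25715}{7} = - \frac{112117400}{7}$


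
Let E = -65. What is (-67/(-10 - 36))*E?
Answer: -4355/46 ≈ -94.674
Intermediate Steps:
(-67/(-10 - 36))*E = (-67/(-10 - 36))*(-65) = (-67/(-46))*(-65) = -1/46*(-67)*(-65) = (67/46)*(-65) = -4355/46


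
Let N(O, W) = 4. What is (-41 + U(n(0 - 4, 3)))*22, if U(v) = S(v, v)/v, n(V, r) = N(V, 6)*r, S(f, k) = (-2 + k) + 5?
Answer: -1749/2 ≈ -874.50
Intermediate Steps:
S(f, k) = 3 + k
n(V, r) = 4*r
U(v) = (3 + v)/v
(-41 + U(n(0 - 4, 3)))*22 = (-41 + (3 + 4*3)/((4*3)))*22 = (-41 + (3 + 12)/12)*22 = (-41 + (1/12)*15)*22 = (-41 + 5/4)*22 = -159/4*22 = -1749/2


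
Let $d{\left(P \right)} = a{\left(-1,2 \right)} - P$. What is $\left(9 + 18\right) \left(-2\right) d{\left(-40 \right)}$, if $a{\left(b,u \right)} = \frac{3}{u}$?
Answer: $-2241$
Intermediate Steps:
$d{\left(P \right)} = \frac{3}{2} - P$
$\left(9 + 18\right) \left(-2\right) d{\left(-40 \right)} = \left(9 + 18\right) \left(-2\right) \left(\frac{3}{2} - -40\right) = 27 \left(-2\right) \left(\frac{3}{2} + 40\right) = \left(-54\right) \frac{83}{2} = -2241$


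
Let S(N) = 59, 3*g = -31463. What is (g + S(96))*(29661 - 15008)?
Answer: -458433758/3 ≈ -1.5281e+8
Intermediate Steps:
g = -31463/3 (g = (1/3)*(-31463) = -31463/3 ≈ -10488.)
(g + S(96))*(29661 - 15008) = (-31463/3 + 59)*(29661 - 15008) = -31286/3*14653 = -458433758/3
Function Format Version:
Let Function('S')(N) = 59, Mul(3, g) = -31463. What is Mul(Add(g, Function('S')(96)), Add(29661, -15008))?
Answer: Rational(-458433758, 3) ≈ -1.5281e+8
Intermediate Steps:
g = Rational(-31463, 3) (g = Mul(Rational(1, 3), -31463) = Rational(-31463, 3) ≈ -10488.)
Mul(Add(g, Function('S')(96)), Add(29661, -15008)) = Mul(Add(Rational(-31463, 3), 59), Add(29661, -15008)) = Mul(Rational(-31286, 3), 14653) = Rational(-458433758, 3)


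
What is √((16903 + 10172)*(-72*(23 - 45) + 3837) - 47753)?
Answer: √146725822 ≈ 12113.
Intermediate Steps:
√((16903 + 10172)*(-72*(23 - 45) + 3837) - 47753) = √(27075*(-72*(-22) + 3837) - 47753) = √(27075*(1584 + 3837) - 47753) = √(27075*5421 - 47753) = √(146773575 - 47753) = √146725822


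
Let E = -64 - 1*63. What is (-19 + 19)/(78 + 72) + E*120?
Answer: -15240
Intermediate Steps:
E = -127 (E = -64 - 63 = -127)
(-19 + 19)/(78 + 72) + E*120 = (-19 + 19)/(78 + 72) - 127*120 = 0/150 - 15240 = 0*(1/150) - 15240 = 0 - 15240 = -15240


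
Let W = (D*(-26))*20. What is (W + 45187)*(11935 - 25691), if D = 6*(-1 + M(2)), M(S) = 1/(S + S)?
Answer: -653781412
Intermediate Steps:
M(S) = 1/(2*S)
D = -9/2 (D = 6*(-1 + (1/2)/2) = 6*(-1 + (1/2)*(1/2)) = 6*(-1 + 1/4) = 6*(-3/4) = -9/2 ≈ -4.5000)
W = 2340 (W = -9/2*(-26)*20 = 117*20 = 2340)
(W + 45187)*(11935 - 25691) = (2340 + 45187)*(11935 - 25691) = 47527*(-13756) = -653781412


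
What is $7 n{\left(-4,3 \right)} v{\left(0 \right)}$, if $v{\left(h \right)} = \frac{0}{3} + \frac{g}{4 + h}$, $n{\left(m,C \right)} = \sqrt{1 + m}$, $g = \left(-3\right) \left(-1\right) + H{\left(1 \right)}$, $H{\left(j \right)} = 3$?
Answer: $\frac{21 i \sqrt{3}}{2} \approx 18.187 i$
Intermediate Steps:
$g = 6$ ($g = \left(-3\right) \left(-1\right) + 3 = 3 + 3 = 6$)
$v{\left(h \right)} = \frac{6}{4 + h}$ ($v{\left(h \right)} = \frac{0}{3} + \frac{6}{4 + h} = 0 \cdot \frac{1}{3} + \frac{6}{4 + h} = 0 + \frac{6}{4 + h} = \frac{6}{4 + h}$)
$7 n{\left(-4,3 \right)} v{\left(0 \right)} = 7 \sqrt{1 - 4} \frac{6}{4 + 0} = 7 \sqrt{-3} \cdot \frac{6}{4} = 7 i \sqrt{3} \cdot 6 \cdot \frac{1}{4} = 7 i \sqrt{3} \cdot \frac{3}{2} = \frac{21 i \sqrt{3}}{2}$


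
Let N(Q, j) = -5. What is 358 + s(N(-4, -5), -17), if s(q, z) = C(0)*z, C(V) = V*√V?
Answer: 358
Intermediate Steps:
C(V) = V^(3/2)
s(q, z) = 0 (s(q, z) = 0^(3/2)*z = 0*z = 0)
358 + s(N(-4, -5), -17) = 358 + 0 = 358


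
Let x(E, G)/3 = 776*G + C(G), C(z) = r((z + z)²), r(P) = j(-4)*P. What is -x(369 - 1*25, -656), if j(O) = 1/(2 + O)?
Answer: 4109184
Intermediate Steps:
r(P) = -P/2 (r(P) = P/(2 - 4) = P/(-2) = -P/2)
C(z) = -2*z² (C(z) = -(z + z)²/2 = -4*z²/2 = -2*z²)
x(E, G) = -6*G² + 2328*G (x(E, G) = 3*(776*G - 2*G²) = 3*(-2*G² + 776*G) = -6*G² + 2328*G)
-x(369 - 1*25, -656) = -6*(-656)*(388 - 1*(-656)) = -6*(-656)*(388 + 656) = -6*(-656)*1044 = -1*(-4109184) = 4109184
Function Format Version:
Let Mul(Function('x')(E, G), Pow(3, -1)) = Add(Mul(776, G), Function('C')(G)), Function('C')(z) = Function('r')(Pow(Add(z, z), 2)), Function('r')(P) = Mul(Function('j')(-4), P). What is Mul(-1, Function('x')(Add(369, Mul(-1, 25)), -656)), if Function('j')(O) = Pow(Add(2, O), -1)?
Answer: 4109184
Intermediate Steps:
Function('r')(P) = Mul(Rational(-1, 2), P) (Function('r')(P) = Mul(Pow(Add(2, -4), -1), P) = Mul(Pow(-2, -1), P) = Mul(Rational(-1, 2), P))
Function('C')(z) = Mul(-2, Pow(z, 2)) (Function('C')(z) = Mul(Rational(-1, 2), Pow(Add(z, z), 2)) = Mul(Rational(-1, 2), Pow(Mul(2, z), 2)) = Mul(Rational(-1, 2), Mul(4, Pow(z, 2))) = Mul(-2, Pow(z, 2)))
Function('x')(E, G) = Add(Mul(-6, Pow(G, 2)), Mul(2328, G)) (Function('x')(E, G) = Mul(3, Add(Mul(776, G), Mul(-2, Pow(G, 2)))) = Mul(3, Add(Mul(-2, Pow(G, 2)), Mul(776, G))) = Add(Mul(-6, Pow(G, 2)), Mul(2328, G)))
Mul(-1, Function('x')(Add(369, Mul(-1, 25)), -656)) = Mul(-1, Mul(6, -656, Add(388, Mul(-1, -656)))) = Mul(-1, Mul(6, -656, Add(388, 656))) = Mul(-1, Mul(6, -656, 1044)) = Mul(-1, -4109184) = 4109184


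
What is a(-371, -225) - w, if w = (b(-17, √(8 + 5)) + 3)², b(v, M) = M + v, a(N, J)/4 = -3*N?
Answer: 4243 + 28*√13 ≈ 4344.0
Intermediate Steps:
a(N, J) = -12*N (a(N, J) = 4*(-3*N) = -12*N)
w = (-14 + √13)² (w = ((√(8 + 5) - 17) + 3)² = ((√13 - 17) + 3)² = ((-17 + √13) + 3)² = (-14 + √13)² ≈ 108.04)
a(-371, -225) - w = -12*(-371) - (14 - √13)² = 4452 - (14 - √13)²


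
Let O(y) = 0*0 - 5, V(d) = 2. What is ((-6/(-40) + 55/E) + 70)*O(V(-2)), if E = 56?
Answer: -19917/56 ≈ -355.66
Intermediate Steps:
O(y) = -5 (O(y) = 0 - 5 = -5)
((-6/(-40) + 55/E) + 70)*O(V(-2)) = ((-6/(-40) + 55/56) + 70)*(-5) = ((-6*(-1/40) + 55*(1/56)) + 70)*(-5) = ((3/20 + 55/56) + 70)*(-5) = (317/280 + 70)*(-5) = (19917/280)*(-5) = -19917/56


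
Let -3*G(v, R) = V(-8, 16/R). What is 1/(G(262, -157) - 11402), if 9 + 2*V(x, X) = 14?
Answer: -6/68417 ≈ -8.7698e-5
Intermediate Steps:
V(x, X) = 5/2 (V(x, X) = -9/2 + (1/2)*14 = -9/2 + 7 = 5/2)
G(v, R) = -5/6 (G(v, R) = -1/3*5/2 = -5/6)
1/(G(262, -157) - 11402) = 1/(-5/6 - 11402) = 1/(-68417/6) = -6/68417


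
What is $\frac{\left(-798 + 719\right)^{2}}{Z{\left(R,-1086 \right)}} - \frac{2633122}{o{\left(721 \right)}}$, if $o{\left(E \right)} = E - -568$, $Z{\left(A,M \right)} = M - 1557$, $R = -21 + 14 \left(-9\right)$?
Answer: $- \frac{6967386095}{3406827} \approx -2045.1$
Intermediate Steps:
$R = -147$ ($R = -21 - 126 = -147$)
$Z{\left(A,M \right)} = -1557 + M$
$o{\left(E \right)} = 568 + E$ ($o{\left(E \right)} = E + 568 = 568 + E$)
$\frac{\left(-798 + 719\right)^{2}}{Z{\left(R,-1086 \right)}} - \frac{2633122}{o{\left(721 \right)}} = \frac{\left(-798 + 719\right)^{2}}{-1557 - 1086} - \frac{2633122}{568 + 721} = \frac{\left(-79\right)^{2}}{-2643} - \frac{2633122}{1289} = 6241 \left(- \frac{1}{2643}\right) - \frac{2633122}{1289} = - \frac{6241}{2643} - \frac{2633122}{1289} = - \frac{6967386095}{3406827}$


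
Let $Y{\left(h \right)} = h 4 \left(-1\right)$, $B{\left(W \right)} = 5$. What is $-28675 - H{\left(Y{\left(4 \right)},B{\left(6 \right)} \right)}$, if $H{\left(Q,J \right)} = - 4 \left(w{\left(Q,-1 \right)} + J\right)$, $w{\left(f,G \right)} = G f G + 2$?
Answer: $-28711$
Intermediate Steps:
$w{\left(f,G \right)} = 2 + f G^{2}$ ($w{\left(f,G \right)} = f G^{2} + 2 = 2 + f G^{2}$)
$Y{\left(h \right)} = - 4 h$ ($Y{\left(h \right)} = 4 h \left(-1\right) = - 4 h$)
$H{\left(Q,J \right)} = -8 - 4 J - 4 Q$ ($H{\left(Q,J \right)} = - 4 \left(\left(2 + Q \left(-1\right)^{2}\right) + J\right) = - 4 \left(\left(2 + Q 1\right) + J\right) = - 4 \left(\left(2 + Q\right) + J\right) = - 4 \left(2 + J + Q\right) = -8 - 4 J - 4 Q$)
$-28675 - H{\left(Y{\left(4 \right)},B{\left(6 \right)} \right)} = -28675 - \left(-8 - 20 - 4 \left(\left(-4\right) 4\right)\right) = -28675 - \left(-8 - 20 - -64\right) = -28675 - \left(-8 - 20 + 64\right) = -28675 - 36 = -28711$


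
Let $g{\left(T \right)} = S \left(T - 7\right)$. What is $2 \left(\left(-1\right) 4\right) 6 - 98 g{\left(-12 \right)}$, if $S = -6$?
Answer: $-11220$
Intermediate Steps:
$g{\left(T \right)} = 42 - 6 T$ ($g{\left(T \right)} = - 6 \left(T - 7\right) = - 6 \left(-7 + T\right) = 42 - 6 T$)
$2 \left(\left(-1\right) 4\right) 6 - 98 g{\left(-12 \right)} = 2 \left(\left(-1\right) 4\right) 6 - 98 \left(42 - -72\right) = 2 \left(-4\right) 6 - 98 \left(42 + 72\right) = \left(-8\right) 6 - 11172 = -48 - 11172 = -11220$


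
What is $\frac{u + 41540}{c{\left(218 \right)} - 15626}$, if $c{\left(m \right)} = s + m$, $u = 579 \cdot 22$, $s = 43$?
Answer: $- \frac{7754}{2195} \approx -3.5326$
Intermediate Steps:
$u = 12738$
$c{\left(m \right)} = 43 + m$
$\frac{u + 41540}{c{\left(218 \right)} - 15626} = \frac{12738 + 41540}{\left(43 + 218\right) - 15626} = \frac{54278}{261 - 15626} = \frac{54278}{-15365} = 54278 \left(- \frac{1}{15365}\right) = - \frac{7754}{2195}$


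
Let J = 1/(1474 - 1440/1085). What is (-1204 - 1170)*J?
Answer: -257579/159785 ≈ -1.6120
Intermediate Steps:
J = 217/319570 (J = 1/(1474 - 1440*1/1085) = 1/(1474 - 288/217) = 1/(319570/217) = 217/319570 ≈ 0.00067904)
(-1204 - 1170)*J = (-1204 - 1170)*(217/319570) = -2374*217/319570 = -257579/159785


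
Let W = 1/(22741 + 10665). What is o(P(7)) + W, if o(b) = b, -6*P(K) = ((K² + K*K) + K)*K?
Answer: -2046117/16703 ≈ -122.50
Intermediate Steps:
P(K) = -K*(K + 2*K²)/6 (P(K) = -((K² + K*K) + K)*K/6 = -((K² + K²) + K)*K/6 = -(2*K² + K)*K/6 = -(K + 2*K²)*K/6 = -K*(K + 2*K²)/6)
W = 1/33406 ≈ 2.9935e-5
o(P(7)) + W = (⅙)*7²*(-1 - 2*7) + 1/33406 = (⅙)*49*(-1 - 14) + 1/33406 = (⅙)*49*(-15) + 1/33406 = -245/2 + 1/33406 = -2046117/16703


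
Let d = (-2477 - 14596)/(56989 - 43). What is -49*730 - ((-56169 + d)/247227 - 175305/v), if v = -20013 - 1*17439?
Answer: -349311904675394499/9764283436396 ≈ -35774.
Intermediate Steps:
d = -5691/18982 (d = -17073/56946 = -17073*1/56946 = -5691/18982 ≈ -0.29981)
v = -37452 (v = -20013 - 17439 = -37452)
-49*730 - ((-56169 + d)/247227 - 175305/v) = -49*730 - ((-56169 - 5691/18982)/247227 - 175305/(-37452)) = -35770 - (-1066205649/18982*1/247227 - 175305*(-1/37452)) = -35770 - (-355401883/1564287638 + 58435/12484) = -35770 - 1*43486155509579/9764283436396 = -35770 - 43486155509579/9764283436396 = -349311904675394499/9764283436396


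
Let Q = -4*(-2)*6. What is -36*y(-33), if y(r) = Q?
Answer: -1728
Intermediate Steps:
Q = 48 (Q = 8*6 = 48)
y(r) = 48
-36*y(-33) = -36*48 = -1728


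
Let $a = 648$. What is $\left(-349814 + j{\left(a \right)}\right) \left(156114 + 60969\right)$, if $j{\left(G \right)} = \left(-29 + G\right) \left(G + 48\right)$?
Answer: $17585893830$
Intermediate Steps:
$j{\left(G \right)} = \left(-29 + G\right) \left(48 + G\right)$
$\left(-349814 + j{\left(a \right)}\right) \left(156114 + 60969\right) = \left(-349814 + \left(-1392 + 648^{2} + 19 \cdot 648\right)\right) \left(156114 + 60969\right) = \left(-349814 + \left(-1392 + 419904 + 12312\right)\right) 217083 = \left(-349814 + 430824\right) 217083 = 81010 \cdot 217083 = 17585893830$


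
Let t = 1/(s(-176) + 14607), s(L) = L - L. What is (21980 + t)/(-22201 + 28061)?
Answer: 321061861/85597020 ≈ 3.7509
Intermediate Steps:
s(L) = 0
t = 1/14607 (t = 1/(0 + 14607) = 1/14607 ≈ 6.8460e-5)
(21980 + t)/(-22201 + 28061) = (21980 + 1/14607)/(-22201 + 28061) = (321061861/14607)/5860 = (321061861/14607)*(1/5860) = 321061861/85597020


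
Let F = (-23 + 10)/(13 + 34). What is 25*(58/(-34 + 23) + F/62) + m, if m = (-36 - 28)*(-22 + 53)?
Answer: -67824011/32054 ≈ -2115.9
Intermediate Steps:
F = -13/47 ≈ -0.27660
m = -1984 (m = -64*31 = -1984)
25*(58/(-34 + 23) + F/62) + m = 25*(58/(-34 + 23) - 13/47/62) - 1984 = 25*(58/(-11) - 13/47*1/62) - 1984 = 25*(58*(-1/11) - 13/2914) - 1984 = 25*(-58/11 - 13/2914) - 1984 = 25*(-169155/32054) - 1984 = -4228875/32054 - 1984 = -67824011/32054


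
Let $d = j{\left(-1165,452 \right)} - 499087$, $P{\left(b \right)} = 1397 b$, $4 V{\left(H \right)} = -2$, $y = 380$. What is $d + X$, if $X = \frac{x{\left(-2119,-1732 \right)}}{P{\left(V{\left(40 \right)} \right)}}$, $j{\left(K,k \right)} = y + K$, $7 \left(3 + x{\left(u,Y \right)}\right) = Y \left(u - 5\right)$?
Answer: $- \frac{4895605782}{9779} \approx -5.0062 \cdot 10^{5}$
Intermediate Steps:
$V{\left(H \right)} = - \frac{1}{2}$ ($V{\left(H \right)} = \frac{1}{4} \left(-2\right) = - \frac{1}{2}$)
$x{\left(u,Y \right)} = -3 + \frac{Y \left(-5 + u\right)}{7}$ ($x{\left(u,Y \right)} = -3 + \frac{Y \left(u - 5\right)}{7} = -3 + \frac{Y \left(-5 + u\right)}{7}$)
$j{\left(K,k \right)} = 380 + K$
$d = -499872$ ($d = \left(380 - 1165\right) - 499087 = -785 - 499087 = -499872$)
$X = - \frac{7357494}{9779}$ ($X = \frac{-3 - - \frac{8660}{7} + \frac{1}{7} \left(-1732\right) \left(-2119\right)}{1397 \left(- \frac{1}{2}\right)} = \frac{-3 + \frac{8660}{7} + \frac{3670108}{7}}{- \frac{1397}{2}} = \frac{3678747}{7} \left(- \frac{2}{1397}\right) = - \frac{7357494}{9779} \approx -752.38$)
$d + X = -499872 - \frac{7357494}{9779} = - \frac{4895605782}{9779}$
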